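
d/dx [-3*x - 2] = -3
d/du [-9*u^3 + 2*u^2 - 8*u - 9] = -27*u^2 + 4*u - 8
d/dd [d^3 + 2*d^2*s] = d*(3*d + 4*s)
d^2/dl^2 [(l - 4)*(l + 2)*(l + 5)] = 6*l + 6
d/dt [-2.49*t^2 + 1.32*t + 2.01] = 1.32 - 4.98*t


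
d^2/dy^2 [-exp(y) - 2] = -exp(y)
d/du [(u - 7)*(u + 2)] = 2*u - 5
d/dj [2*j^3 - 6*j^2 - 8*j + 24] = 6*j^2 - 12*j - 8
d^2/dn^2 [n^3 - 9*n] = 6*n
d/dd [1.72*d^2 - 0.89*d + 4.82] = 3.44*d - 0.89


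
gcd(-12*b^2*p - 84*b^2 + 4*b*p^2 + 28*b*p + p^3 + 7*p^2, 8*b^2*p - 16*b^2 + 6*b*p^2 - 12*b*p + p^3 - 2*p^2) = 1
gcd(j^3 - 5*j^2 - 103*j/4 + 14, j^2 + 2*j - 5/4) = j - 1/2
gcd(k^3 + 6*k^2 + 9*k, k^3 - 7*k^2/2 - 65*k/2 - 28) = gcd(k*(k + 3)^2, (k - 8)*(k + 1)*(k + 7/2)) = 1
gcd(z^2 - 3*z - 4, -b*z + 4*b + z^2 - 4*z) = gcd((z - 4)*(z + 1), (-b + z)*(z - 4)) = z - 4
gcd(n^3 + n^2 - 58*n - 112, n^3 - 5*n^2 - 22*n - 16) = n^2 - 6*n - 16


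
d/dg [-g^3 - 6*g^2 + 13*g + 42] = -3*g^2 - 12*g + 13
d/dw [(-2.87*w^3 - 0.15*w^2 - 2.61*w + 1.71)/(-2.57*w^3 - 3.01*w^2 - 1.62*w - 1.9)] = (8.2532*w^4 - 4.1166*w^3 + 21.93*w^2 + 10.8642*w + 7.7292)/(6.6049*w^6 + 15.4714*w^5 + 17.3869*w^4 + 19.5184*w^3 + 14.0624*w^2 + 6.156*w + 3.61)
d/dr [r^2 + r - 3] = 2*r + 1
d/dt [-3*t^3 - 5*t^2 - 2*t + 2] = -9*t^2 - 10*t - 2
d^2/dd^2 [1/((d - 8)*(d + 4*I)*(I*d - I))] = -2*I*((d - 8)^2*(d - 1)^2 + (d - 8)^2*(d - 1)*(d + 4*I) + (d - 8)^2*(d + 4*I)^2 + (d - 8)*(d - 1)^2*(d + 4*I) + (d - 8)*(d - 1)*(d + 4*I)^2 + (d - 1)^2*(d + 4*I)^2)/((d - 8)^3*(d - 1)^3*(d + 4*I)^3)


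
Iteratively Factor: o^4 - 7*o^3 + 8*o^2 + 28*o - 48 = (o - 2)*(o^3 - 5*o^2 - 2*o + 24) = (o - 4)*(o - 2)*(o^2 - o - 6) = (o - 4)*(o - 2)*(o + 2)*(o - 3)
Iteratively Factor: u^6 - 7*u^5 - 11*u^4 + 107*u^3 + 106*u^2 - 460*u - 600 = (u - 3)*(u^5 - 4*u^4 - 23*u^3 + 38*u^2 + 220*u + 200) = (u - 3)*(u + 2)*(u^4 - 6*u^3 - 11*u^2 + 60*u + 100) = (u - 5)*(u - 3)*(u + 2)*(u^3 - u^2 - 16*u - 20) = (u - 5)*(u - 3)*(u + 2)^2*(u^2 - 3*u - 10) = (u - 5)*(u - 3)*(u + 2)^3*(u - 5)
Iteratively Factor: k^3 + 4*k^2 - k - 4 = (k - 1)*(k^2 + 5*k + 4) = (k - 1)*(k + 1)*(k + 4)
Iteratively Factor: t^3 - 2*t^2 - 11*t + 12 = (t - 1)*(t^2 - t - 12) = (t - 4)*(t - 1)*(t + 3)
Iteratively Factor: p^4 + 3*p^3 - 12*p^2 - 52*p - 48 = (p + 2)*(p^3 + p^2 - 14*p - 24) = (p - 4)*(p + 2)*(p^2 + 5*p + 6) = (p - 4)*(p + 2)^2*(p + 3)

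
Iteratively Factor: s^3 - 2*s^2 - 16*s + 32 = (s - 4)*(s^2 + 2*s - 8) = (s - 4)*(s + 4)*(s - 2)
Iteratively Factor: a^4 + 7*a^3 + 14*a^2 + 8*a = (a + 4)*(a^3 + 3*a^2 + 2*a) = a*(a + 4)*(a^2 + 3*a + 2) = a*(a + 2)*(a + 4)*(a + 1)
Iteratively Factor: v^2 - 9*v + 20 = (v - 4)*(v - 5)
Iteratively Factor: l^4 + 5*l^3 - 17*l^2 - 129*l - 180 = (l + 3)*(l^3 + 2*l^2 - 23*l - 60) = (l + 3)*(l + 4)*(l^2 - 2*l - 15) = (l + 3)^2*(l + 4)*(l - 5)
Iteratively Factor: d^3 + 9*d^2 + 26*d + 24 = (d + 4)*(d^2 + 5*d + 6) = (d + 3)*(d + 4)*(d + 2)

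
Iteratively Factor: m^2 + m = (m)*(m + 1)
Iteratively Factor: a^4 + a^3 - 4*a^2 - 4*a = (a + 2)*(a^3 - a^2 - 2*a) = a*(a + 2)*(a^2 - a - 2) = a*(a + 1)*(a + 2)*(a - 2)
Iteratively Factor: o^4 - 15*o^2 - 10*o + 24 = (o + 2)*(o^3 - 2*o^2 - 11*o + 12) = (o - 1)*(o + 2)*(o^2 - o - 12) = (o - 4)*(o - 1)*(o + 2)*(o + 3)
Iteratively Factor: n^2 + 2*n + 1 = (n + 1)*(n + 1)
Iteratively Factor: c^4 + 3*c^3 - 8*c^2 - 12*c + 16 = (c - 2)*(c^3 + 5*c^2 + 2*c - 8) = (c - 2)*(c - 1)*(c^2 + 6*c + 8) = (c - 2)*(c - 1)*(c + 4)*(c + 2)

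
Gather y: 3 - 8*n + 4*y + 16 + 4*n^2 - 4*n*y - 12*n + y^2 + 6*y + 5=4*n^2 - 20*n + y^2 + y*(10 - 4*n) + 24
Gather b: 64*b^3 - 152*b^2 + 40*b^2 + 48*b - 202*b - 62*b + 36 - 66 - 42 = 64*b^3 - 112*b^2 - 216*b - 72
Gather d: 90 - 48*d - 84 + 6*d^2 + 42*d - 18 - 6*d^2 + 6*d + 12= 0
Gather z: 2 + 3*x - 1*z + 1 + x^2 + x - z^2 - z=x^2 + 4*x - z^2 - 2*z + 3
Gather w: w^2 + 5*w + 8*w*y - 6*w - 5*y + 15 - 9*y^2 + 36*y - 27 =w^2 + w*(8*y - 1) - 9*y^2 + 31*y - 12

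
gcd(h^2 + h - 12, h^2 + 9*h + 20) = h + 4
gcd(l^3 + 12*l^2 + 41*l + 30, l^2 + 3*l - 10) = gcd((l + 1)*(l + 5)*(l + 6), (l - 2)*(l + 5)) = l + 5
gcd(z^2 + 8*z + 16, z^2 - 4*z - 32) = z + 4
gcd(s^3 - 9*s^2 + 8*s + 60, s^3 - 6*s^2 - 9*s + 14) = s + 2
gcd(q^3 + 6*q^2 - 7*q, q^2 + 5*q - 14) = q + 7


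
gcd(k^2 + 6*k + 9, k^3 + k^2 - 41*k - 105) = k + 3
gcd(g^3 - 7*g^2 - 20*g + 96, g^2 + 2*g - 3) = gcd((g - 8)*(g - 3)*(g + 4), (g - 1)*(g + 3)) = 1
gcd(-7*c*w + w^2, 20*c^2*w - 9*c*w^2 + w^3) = w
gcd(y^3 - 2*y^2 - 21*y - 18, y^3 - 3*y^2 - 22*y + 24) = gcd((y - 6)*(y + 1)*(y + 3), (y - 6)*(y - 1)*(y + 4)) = y - 6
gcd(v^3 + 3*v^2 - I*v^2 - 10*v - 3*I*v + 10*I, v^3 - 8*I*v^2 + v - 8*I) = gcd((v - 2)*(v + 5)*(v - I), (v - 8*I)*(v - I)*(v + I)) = v - I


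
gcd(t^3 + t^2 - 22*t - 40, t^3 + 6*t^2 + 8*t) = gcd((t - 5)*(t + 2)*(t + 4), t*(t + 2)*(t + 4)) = t^2 + 6*t + 8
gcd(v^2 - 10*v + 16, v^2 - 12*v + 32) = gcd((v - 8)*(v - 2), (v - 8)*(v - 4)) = v - 8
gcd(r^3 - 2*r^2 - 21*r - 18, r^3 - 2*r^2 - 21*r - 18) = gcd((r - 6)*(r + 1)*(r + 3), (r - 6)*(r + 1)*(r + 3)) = r^3 - 2*r^2 - 21*r - 18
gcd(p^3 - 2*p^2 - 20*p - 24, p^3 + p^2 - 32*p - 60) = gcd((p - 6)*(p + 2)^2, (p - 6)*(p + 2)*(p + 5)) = p^2 - 4*p - 12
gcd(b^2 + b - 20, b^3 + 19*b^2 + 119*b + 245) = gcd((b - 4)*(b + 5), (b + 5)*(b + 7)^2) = b + 5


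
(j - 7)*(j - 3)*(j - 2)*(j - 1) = j^4 - 13*j^3 + 53*j^2 - 83*j + 42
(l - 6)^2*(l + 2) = l^3 - 10*l^2 + 12*l + 72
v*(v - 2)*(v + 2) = v^3 - 4*v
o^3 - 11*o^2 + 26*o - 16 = (o - 8)*(o - 2)*(o - 1)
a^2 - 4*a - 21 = (a - 7)*(a + 3)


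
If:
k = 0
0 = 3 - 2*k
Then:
No Solution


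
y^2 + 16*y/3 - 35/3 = (y - 5/3)*(y + 7)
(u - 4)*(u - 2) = u^2 - 6*u + 8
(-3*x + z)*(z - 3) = -3*x*z + 9*x + z^2 - 3*z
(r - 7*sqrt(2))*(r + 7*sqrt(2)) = r^2 - 98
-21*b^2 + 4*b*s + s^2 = (-3*b + s)*(7*b + s)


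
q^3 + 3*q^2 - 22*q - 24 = (q - 4)*(q + 1)*(q + 6)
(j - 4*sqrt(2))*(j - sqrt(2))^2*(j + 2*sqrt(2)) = j^4 - 4*sqrt(2)*j^3 - 6*j^2 + 28*sqrt(2)*j - 32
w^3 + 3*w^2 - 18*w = w*(w - 3)*(w + 6)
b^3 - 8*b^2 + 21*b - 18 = (b - 3)^2*(b - 2)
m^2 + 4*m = m*(m + 4)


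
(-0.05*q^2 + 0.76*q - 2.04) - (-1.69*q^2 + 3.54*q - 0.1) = 1.64*q^2 - 2.78*q - 1.94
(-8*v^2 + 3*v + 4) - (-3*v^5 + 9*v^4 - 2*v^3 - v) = 3*v^5 - 9*v^4 + 2*v^3 - 8*v^2 + 4*v + 4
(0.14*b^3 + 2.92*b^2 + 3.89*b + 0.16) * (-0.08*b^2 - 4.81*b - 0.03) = -0.0112*b^5 - 0.907*b^4 - 14.3606*b^3 - 18.8113*b^2 - 0.8863*b - 0.0048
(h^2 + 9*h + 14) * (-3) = -3*h^2 - 27*h - 42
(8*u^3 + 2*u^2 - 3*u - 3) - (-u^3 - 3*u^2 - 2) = 9*u^3 + 5*u^2 - 3*u - 1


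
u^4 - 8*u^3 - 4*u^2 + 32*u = u*(u - 8)*(u - 2)*(u + 2)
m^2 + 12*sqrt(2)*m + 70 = (m + 5*sqrt(2))*(m + 7*sqrt(2))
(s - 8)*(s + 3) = s^2 - 5*s - 24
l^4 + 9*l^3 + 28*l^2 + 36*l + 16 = (l + 1)*(l + 2)^2*(l + 4)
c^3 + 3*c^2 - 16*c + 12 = (c - 2)*(c - 1)*(c + 6)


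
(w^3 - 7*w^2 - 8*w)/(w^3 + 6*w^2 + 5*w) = (w - 8)/(w + 5)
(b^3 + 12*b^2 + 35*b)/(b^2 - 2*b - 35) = b*(b + 7)/(b - 7)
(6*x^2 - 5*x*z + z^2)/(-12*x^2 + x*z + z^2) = (-2*x + z)/(4*x + z)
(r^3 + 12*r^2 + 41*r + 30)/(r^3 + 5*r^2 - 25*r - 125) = (r^2 + 7*r + 6)/(r^2 - 25)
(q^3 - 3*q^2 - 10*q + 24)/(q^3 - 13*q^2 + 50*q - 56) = (q + 3)/(q - 7)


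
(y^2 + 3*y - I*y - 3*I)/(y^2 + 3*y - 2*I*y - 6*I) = (y - I)/(y - 2*I)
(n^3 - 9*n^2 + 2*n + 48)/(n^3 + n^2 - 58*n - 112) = (n - 3)/(n + 7)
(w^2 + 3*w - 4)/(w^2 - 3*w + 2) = (w + 4)/(w - 2)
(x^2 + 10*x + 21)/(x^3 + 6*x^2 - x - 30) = (x + 7)/(x^2 + 3*x - 10)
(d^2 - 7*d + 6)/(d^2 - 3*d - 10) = (-d^2 + 7*d - 6)/(-d^2 + 3*d + 10)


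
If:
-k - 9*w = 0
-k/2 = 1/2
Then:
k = -1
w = 1/9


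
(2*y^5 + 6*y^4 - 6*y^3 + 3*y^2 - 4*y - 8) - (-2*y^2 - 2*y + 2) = 2*y^5 + 6*y^4 - 6*y^3 + 5*y^2 - 2*y - 10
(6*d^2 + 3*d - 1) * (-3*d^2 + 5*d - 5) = -18*d^4 + 21*d^3 - 12*d^2 - 20*d + 5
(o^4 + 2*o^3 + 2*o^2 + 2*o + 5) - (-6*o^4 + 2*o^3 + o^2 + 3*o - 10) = 7*o^4 + o^2 - o + 15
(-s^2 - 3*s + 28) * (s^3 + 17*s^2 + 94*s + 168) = -s^5 - 20*s^4 - 117*s^3 + 26*s^2 + 2128*s + 4704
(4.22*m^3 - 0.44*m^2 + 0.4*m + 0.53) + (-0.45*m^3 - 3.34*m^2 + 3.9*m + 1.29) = 3.77*m^3 - 3.78*m^2 + 4.3*m + 1.82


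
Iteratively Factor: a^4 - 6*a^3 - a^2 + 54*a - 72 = (a + 3)*(a^3 - 9*a^2 + 26*a - 24) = (a - 4)*(a + 3)*(a^2 - 5*a + 6) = (a - 4)*(a - 2)*(a + 3)*(a - 3)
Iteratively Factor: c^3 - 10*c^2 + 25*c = (c - 5)*(c^2 - 5*c) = (c - 5)^2*(c)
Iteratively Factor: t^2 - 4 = (t + 2)*(t - 2)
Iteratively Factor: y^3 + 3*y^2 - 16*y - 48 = (y + 4)*(y^2 - y - 12) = (y + 3)*(y + 4)*(y - 4)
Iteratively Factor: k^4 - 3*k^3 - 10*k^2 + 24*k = (k + 3)*(k^3 - 6*k^2 + 8*k) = (k - 4)*(k + 3)*(k^2 - 2*k) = (k - 4)*(k - 2)*(k + 3)*(k)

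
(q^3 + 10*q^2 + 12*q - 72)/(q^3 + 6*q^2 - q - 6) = (q^2 + 4*q - 12)/(q^2 - 1)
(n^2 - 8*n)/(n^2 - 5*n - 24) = n/(n + 3)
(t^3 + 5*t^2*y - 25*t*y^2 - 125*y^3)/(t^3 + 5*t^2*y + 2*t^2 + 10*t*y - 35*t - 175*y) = (t^2 - 25*y^2)/(t^2 + 2*t - 35)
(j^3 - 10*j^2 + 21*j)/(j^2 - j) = (j^2 - 10*j + 21)/(j - 1)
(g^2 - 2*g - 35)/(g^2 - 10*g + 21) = (g + 5)/(g - 3)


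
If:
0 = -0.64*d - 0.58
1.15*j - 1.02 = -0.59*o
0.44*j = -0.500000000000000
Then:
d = -0.91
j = -1.14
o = 3.94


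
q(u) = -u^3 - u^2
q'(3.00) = -33.00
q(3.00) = -36.00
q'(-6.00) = -96.00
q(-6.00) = 180.00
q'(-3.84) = -36.56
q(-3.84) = 41.88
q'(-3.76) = -34.89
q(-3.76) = 39.02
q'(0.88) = -4.08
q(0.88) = -1.46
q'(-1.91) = -7.12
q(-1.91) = 3.32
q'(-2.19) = -10.01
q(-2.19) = 5.71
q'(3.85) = -52.17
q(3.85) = -71.89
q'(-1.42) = -3.21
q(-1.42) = 0.85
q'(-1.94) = -7.41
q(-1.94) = 3.54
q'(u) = -3*u^2 - 2*u = u*(-3*u - 2)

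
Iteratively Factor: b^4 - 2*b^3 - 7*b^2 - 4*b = (b)*(b^3 - 2*b^2 - 7*b - 4) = b*(b + 1)*(b^2 - 3*b - 4) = b*(b + 1)^2*(b - 4)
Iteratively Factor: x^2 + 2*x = (x)*(x + 2)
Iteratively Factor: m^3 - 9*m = (m + 3)*(m^2 - 3*m) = m*(m + 3)*(m - 3)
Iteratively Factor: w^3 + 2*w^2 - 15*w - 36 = (w - 4)*(w^2 + 6*w + 9) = (w - 4)*(w + 3)*(w + 3)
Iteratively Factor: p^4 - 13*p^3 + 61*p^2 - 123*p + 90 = (p - 3)*(p^3 - 10*p^2 + 31*p - 30) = (p - 5)*(p - 3)*(p^2 - 5*p + 6) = (p - 5)*(p - 3)*(p - 2)*(p - 3)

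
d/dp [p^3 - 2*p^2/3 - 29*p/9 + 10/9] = 3*p^2 - 4*p/3 - 29/9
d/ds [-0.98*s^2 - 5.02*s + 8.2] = -1.96*s - 5.02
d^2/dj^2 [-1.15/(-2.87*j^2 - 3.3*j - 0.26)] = (-18.94487*j^2 - 21.7833*j + 1.15*(5.74*j + 3.3)*(11.48*j + 6.6) - 1.71626)/(2.87*j^2 + 3.3*j + 0.26)^3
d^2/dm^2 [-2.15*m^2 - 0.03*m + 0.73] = -4.30000000000000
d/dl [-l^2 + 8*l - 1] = 8 - 2*l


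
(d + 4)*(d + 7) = d^2 + 11*d + 28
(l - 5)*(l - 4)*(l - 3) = l^3 - 12*l^2 + 47*l - 60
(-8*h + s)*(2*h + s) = -16*h^2 - 6*h*s + s^2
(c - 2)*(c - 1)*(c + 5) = c^3 + 2*c^2 - 13*c + 10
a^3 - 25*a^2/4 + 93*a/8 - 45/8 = (a - 3)*(a - 5/2)*(a - 3/4)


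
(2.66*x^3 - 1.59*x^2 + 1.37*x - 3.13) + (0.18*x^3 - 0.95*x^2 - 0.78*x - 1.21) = 2.84*x^3 - 2.54*x^2 + 0.59*x - 4.34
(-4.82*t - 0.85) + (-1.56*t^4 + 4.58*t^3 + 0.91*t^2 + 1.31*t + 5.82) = -1.56*t^4 + 4.58*t^3 + 0.91*t^2 - 3.51*t + 4.97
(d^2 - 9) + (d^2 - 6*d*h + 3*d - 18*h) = 2*d^2 - 6*d*h + 3*d - 18*h - 9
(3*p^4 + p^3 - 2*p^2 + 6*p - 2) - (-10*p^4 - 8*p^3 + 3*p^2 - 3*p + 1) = 13*p^4 + 9*p^3 - 5*p^2 + 9*p - 3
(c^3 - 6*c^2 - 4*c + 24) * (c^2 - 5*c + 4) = c^5 - 11*c^4 + 30*c^3 + 20*c^2 - 136*c + 96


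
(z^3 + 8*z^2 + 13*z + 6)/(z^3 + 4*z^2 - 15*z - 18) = (z + 1)/(z - 3)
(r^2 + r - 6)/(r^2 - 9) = (r - 2)/(r - 3)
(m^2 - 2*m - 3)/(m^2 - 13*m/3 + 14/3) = 3*(m^2 - 2*m - 3)/(3*m^2 - 13*m + 14)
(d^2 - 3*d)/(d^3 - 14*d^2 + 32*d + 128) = d*(d - 3)/(d^3 - 14*d^2 + 32*d + 128)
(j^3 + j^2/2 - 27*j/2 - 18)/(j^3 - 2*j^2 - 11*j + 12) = (j + 3/2)/(j - 1)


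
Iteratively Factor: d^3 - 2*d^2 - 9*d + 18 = (d - 3)*(d^2 + d - 6) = (d - 3)*(d + 3)*(d - 2)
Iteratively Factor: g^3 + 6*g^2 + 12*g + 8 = (g + 2)*(g^2 + 4*g + 4) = (g + 2)^2*(g + 2)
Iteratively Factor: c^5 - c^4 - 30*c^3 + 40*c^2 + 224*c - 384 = (c - 2)*(c^4 + c^3 - 28*c^2 - 16*c + 192) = (c - 4)*(c - 2)*(c^3 + 5*c^2 - 8*c - 48) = (c - 4)*(c - 2)*(c + 4)*(c^2 + c - 12) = (c - 4)*(c - 3)*(c - 2)*(c + 4)*(c + 4)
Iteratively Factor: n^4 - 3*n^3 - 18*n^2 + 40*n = (n + 4)*(n^3 - 7*n^2 + 10*n) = (n - 5)*(n + 4)*(n^2 - 2*n) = (n - 5)*(n - 2)*(n + 4)*(n)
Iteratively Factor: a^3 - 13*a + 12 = (a - 1)*(a^2 + a - 12) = (a - 1)*(a + 4)*(a - 3)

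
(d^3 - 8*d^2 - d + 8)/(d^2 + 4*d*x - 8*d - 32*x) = (d^2 - 1)/(d + 4*x)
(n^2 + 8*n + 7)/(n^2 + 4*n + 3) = (n + 7)/(n + 3)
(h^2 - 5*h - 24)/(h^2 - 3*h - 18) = (h - 8)/(h - 6)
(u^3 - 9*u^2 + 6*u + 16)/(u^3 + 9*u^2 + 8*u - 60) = (u^2 - 7*u - 8)/(u^2 + 11*u + 30)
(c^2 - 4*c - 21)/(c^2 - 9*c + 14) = (c + 3)/(c - 2)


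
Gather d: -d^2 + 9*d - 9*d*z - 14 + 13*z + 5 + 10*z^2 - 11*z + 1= -d^2 + d*(9 - 9*z) + 10*z^2 + 2*z - 8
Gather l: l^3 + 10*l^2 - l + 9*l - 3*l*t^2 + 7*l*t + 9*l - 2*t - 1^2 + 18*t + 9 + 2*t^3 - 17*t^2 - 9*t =l^3 + 10*l^2 + l*(-3*t^2 + 7*t + 17) + 2*t^3 - 17*t^2 + 7*t + 8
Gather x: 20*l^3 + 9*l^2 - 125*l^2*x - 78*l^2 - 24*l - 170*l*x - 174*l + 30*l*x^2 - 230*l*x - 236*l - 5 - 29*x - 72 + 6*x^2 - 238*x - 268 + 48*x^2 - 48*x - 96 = 20*l^3 - 69*l^2 - 434*l + x^2*(30*l + 54) + x*(-125*l^2 - 400*l - 315) - 441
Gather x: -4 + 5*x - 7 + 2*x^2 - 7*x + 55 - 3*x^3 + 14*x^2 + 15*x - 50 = -3*x^3 + 16*x^2 + 13*x - 6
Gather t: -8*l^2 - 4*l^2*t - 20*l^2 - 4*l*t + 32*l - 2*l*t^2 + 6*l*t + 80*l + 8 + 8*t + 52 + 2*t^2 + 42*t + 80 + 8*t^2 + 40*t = -28*l^2 + 112*l + t^2*(10 - 2*l) + t*(-4*l^2 + 2*l + 90) + 140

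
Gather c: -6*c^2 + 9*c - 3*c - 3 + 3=-6*c^2 + 6*c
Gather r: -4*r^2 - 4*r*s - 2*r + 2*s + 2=-4*r^2 + r*(-4*s - 2) + 2*s + 2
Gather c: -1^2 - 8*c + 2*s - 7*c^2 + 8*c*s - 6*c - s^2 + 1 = -7*c^2 + c*(8*s - 14) - s^2 + 2*s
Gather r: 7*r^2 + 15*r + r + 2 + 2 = 7*r^2 + 16*r + 4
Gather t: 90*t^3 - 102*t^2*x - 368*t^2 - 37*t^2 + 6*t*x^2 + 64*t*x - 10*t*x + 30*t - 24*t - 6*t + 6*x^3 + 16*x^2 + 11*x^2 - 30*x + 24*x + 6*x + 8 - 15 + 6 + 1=90*t^3 + t^2*(-102*x - 405) + t*(6*x^2 + 54*x) + 6*x^3 + 27*x^2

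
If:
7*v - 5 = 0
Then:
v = 5/7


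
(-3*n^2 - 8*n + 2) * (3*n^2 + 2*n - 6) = -9*n^4 - 30*n^3 + 8*n^2 + 52*n - 12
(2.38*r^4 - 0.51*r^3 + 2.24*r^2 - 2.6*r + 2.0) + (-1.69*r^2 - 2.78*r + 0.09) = 2.38*r^4 - 0.51*r^3 + 0.55*r^2 - 5.38*r + 2.09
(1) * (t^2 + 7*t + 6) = t^2 + 7*t + 6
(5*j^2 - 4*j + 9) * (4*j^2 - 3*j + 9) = 20*j^4 - 31*j^3 + 93*j^2 - 63*j + 81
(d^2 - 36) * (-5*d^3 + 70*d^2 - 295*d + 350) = -5*d^5 + 70*d^4 - 115*d^3 - 2170*d^2 + 10620*d - 12600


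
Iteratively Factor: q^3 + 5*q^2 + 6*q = (q)*(q^2 + 5*q + 6) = q*(q + 2)*(q + 3)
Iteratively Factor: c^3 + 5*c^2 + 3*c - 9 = (c + 3)*(c^2 + 2*c - 3) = (c - 1)*(c + 3)*(c + 3)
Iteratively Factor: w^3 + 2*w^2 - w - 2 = (w + 2)*(w^2 - 1) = (w + 1)*(w + 2)*(w - 1)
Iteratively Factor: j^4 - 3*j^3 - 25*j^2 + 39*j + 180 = (j - 4)*(j^3 + j^2 - 21*j - 45) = (j - 4)*(j + 3)*(j^2 - 2*j - 15) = (j - 5)*(j - 4)*(j + 3)*(j + 3)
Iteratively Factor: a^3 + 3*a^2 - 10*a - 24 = (a + 2)*(a^2 + a - 12) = (a - 3)*(a + 2)*(a + 4)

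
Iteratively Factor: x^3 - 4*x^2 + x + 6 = (x + 1)*(x^2 - 5*x + 6) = (x - 2)*(x + 1)*(x - 3)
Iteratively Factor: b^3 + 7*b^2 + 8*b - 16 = (b - 1)*(b^2 + 8*b + 16) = (b - 1)*(b + 4)*(b + 4)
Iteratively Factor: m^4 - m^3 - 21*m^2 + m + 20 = (m - 1)*(m^3 - 21*m - 20) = (m - 1)*(m + 4)*(m^2 - 4*m - 5) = (m - 1)*(m + 1)*(m + 4)*(m - 5)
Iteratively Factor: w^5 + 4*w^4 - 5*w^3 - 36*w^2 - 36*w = (w + 3)*(w^4 + w^3 - 8*w^2 - 12*w) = w*(w + 3)*(w^3 + w^2 - 8*w - 12) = w*(w + 2)*(w + 3)*(w^2 - w - 6) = w*(w - 3)*(w + 2)*(w + 3)*(w + 2)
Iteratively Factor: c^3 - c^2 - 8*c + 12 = (c - 2)*(c^2 + c - 6) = (c - 2)^2*(c + 3)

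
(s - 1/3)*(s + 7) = s^2 + 20*s/3 - 7/3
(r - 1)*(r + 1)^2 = r^3 + r^2 - r - 1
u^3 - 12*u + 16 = (u - 2)^2*(u + 4)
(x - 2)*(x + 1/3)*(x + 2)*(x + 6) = x^4 + 19*x^3/3 - 2*x^2 - 76*x/3 - 8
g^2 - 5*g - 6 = (g - 6)*(g + 1)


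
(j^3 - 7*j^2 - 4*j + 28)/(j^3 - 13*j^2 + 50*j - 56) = (j + 2)/(j - 4)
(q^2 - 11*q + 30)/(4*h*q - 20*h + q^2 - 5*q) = (q - 6)/(4*h + q)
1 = 1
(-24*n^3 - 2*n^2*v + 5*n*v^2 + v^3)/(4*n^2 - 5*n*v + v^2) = (-24*n^3 - 2*n^2*v + 5*n*v^2 + v^3)/(4*n^2 - 5*n*v + v^2)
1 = 1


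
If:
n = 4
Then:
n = 4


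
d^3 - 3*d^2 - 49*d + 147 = (d - 7)*(d - 3)*(d + 7)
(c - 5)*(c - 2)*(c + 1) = c^3 - 6*c^2 + 3*c + 10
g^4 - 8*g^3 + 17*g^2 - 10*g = g*(g - 5)*(g - 2)*(g - 1)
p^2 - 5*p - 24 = (p - 8)*(p + 3)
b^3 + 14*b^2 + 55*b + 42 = (b + 1)*(b + 6)*(b + 7)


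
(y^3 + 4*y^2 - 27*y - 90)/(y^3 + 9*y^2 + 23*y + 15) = (y^2 + y - 30)/(y^2 + 6*y + 5)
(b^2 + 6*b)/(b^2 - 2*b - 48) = b/(b - 8)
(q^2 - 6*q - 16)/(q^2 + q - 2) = (q - 8)/(q - 1)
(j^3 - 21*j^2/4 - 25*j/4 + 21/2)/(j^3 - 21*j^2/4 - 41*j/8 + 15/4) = 2*(4*j^2 + 3*j - 7)/(8*j^2 + 6*j - 5)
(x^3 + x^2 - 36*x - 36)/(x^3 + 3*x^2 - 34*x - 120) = (x^2 + 7*x + 6)/(x^2 + 9*x + 20)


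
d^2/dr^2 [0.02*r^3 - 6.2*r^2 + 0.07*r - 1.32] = 0.12*r - 12.4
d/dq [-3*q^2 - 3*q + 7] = -6*q - 3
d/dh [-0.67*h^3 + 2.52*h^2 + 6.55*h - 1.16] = -2.01*h^2 + 5.04*h + 6.55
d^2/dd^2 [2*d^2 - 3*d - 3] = 4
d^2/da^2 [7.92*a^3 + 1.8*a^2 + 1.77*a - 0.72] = 47.52*a + 3.6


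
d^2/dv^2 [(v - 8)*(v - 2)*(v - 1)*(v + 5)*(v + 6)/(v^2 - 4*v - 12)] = 2*(3*v^7 - 32*v^6 - 12*v^5 + 720*v^4 - 16*v^3 - 12960*v^2 - 576*v - 51072)/(v^6 - 12*v^5 + 12*v^4 + 224*v^3 - 144*v^2 - 1728*v - 1728)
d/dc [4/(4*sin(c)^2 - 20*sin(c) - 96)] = (5 - 2*sin(c))*cos(c)/((sin(c) - 8)^2*(sin(c) + 3)^2)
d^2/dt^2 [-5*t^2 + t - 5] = -10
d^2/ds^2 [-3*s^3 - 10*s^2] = -18*s - 20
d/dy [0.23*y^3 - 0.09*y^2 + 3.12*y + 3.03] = 0.69*y^2 - 0.18*y + 3.12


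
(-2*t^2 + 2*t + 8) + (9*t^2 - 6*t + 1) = 7*t^2 - 4*t + 9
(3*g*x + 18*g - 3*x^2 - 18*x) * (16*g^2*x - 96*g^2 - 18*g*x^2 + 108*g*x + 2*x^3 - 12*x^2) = 48*g^3*x^2 - 1728*g^3 - 102*g^2*x^3 + 3672*g^2*x + 60*g*x^4 - 2160*g*x^2 - 6*x^5 + 216*x^3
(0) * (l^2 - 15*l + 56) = 0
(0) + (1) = 1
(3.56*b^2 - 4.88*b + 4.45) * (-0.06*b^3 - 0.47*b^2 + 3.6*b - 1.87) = -0.2136*b^5 - 1.3804*b^4 + 14.8426*b^3 - 26.3167*b^2 + 25.1456*b - 8.3215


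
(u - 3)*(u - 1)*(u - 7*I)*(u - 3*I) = u^4 - 4*u^3 - 10*I*u^3 - 18*u^2 + 40*I*u^2 + 84*u - 30*I*u - 63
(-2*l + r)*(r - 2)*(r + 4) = -2*l*r^2 - 4*l*r + 16*l + r^3 + 2*r^2 - 8*r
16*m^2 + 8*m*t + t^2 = (4*m + t)^2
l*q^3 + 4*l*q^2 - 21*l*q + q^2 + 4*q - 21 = (q - 3)*(q + 7)*(l*q + 1)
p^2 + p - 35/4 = (p - 5/2)*(p + 7/2)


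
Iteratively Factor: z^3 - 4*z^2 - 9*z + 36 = (z - 3)*(z^2 - z - 12) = (z - 3)*(z + 3)*(z - 4)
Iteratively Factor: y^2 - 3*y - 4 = (y + 1)*(y - 4)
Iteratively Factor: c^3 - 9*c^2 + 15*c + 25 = (c + 1)*(c^2 - 10*c + 25) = (c - 5)*(c + 1)*(c - 5)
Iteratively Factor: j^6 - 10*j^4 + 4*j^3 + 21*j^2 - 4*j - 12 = (j + 3)*(j^5 - 3*j^4 - j^3 + 7*j^2 - 4) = (j - 2)*(j + 3)*(j^4 - j^3 - 3*j^2 + j + 2) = (j - 2)*(j + 1)*(j + 3)*(j^3 - 2*j^2 - j + 2) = (j - 2)*(j + 1)^2*(j + 3)*(j^2 - 3*j + 2) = (j - 2)*(j - 1)*(j + 1)^2*(j + 3)*(j - 2)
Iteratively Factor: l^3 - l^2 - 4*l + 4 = (l + 2)*(l^2 - 3*l + 2) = (l - 2)*(l + 2)*(l - 1)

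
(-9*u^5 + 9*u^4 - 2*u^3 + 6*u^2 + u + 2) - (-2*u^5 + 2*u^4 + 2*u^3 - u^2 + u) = -7*u^5 + 7*u^4 - 4*u^3 + 7*u^2 + 2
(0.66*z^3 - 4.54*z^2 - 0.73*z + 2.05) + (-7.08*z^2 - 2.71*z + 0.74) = 0.66*z^3 - 11.62*z^2 - 3.44*z + 2.79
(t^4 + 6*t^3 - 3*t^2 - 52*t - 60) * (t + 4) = t^5 + 10*t^4 + 21*t^3 - 64*t^2 - 268*t - 240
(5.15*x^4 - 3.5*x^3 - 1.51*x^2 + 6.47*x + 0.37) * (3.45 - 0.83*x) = -4.2745*x^5 + 20.6725*x^4 - 10.8217*x^3 - 10.5796*x^2 + 22.0144*x + 1.2765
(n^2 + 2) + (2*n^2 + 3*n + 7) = 3*n^2 + 3*n + 9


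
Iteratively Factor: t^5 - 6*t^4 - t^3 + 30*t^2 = (t + 2)*(t^4 - 8*t^3 + 15*t^2) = t*(t + 2)*(t^3 - 8*t^2 + 15*t) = t*(t - 5)*(t + 2)*(t^2 - 3*t) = t*(t - 5)*(t - 3)*(t + 2)*(t)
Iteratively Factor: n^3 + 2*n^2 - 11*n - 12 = (n + 1)*(n^2 + n - 12) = (n - 3)*(n + 1)*(n + 4)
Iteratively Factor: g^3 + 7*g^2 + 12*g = (g + 3)*(g^2 + 4*g) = g*(g + 3)*(g + 4)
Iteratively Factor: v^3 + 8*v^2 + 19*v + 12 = (v + 4)*(v^2 + 4*v + 3) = (v + 1)*(v + 4)*(v + 3)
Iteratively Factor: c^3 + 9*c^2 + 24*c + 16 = (c + 4)*(c^2 + 5*c + 4) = (c + 4)^2*(c + 1)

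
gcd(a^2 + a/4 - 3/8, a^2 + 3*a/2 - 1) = a - 1/2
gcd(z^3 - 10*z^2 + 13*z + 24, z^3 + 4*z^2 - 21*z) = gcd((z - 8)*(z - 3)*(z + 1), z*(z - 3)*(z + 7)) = z - 3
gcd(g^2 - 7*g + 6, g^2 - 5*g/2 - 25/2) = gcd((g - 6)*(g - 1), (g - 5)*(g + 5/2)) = 1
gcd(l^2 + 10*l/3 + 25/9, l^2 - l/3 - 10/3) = l + 5/3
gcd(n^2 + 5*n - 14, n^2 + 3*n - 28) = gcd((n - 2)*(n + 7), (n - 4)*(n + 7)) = n + 7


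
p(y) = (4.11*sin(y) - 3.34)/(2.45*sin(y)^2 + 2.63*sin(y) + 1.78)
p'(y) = (-4.9*sin(y)*cos(y) - 2.63*cos(y))*(4.11*sin(y) - 3.34)/(2.45*sin(y)^2 + 2.63*sin(y) + 1.78)^2 + 4.11*cos(y)/(2.45*sin(y)^2 + 2.63*sin(y) + 1.78)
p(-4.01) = -0.04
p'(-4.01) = -0.54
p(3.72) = -5.20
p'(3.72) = -3.01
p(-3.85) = -0.15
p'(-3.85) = -0.83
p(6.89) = -0.24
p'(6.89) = 1.10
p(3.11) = -1.72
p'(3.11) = -4.77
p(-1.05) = -5.14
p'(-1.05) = -1.57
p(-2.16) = -5.25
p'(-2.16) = 1.50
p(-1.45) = -4.69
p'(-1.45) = -0.48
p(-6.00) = -0.81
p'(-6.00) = 2.61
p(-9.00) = -4.53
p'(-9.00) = -5.63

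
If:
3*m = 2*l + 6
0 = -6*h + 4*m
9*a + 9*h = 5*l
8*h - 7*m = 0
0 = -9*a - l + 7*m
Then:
No Solution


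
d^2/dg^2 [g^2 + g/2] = 2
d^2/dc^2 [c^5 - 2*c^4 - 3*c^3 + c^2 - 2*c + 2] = 20*c^3 - 24*c^2 - 18*c + 2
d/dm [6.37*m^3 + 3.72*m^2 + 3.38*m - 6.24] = 19.11*m^2 + 7.44*m + 3.38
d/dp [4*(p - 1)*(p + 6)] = 8*p + 20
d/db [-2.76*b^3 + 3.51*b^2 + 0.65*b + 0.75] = -8.28*b^2 + 7.02*b + 0.65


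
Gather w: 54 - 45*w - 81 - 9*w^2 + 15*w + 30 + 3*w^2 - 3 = -6*w^2 - 30*w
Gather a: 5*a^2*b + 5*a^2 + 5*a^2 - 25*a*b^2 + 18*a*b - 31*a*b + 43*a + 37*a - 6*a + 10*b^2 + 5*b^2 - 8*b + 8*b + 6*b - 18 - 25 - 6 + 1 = a^2*(5*b + 10) + a*(-25*b^2 - 13*b + 74) + 15*b^2 + 6*b - 48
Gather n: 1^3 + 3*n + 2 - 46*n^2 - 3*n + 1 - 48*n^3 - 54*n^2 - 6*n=-48*n^3 - 100*n^2 - 6*n + 4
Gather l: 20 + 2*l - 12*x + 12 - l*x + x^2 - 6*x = l*(2 - x) + x^2 - 18*x + 32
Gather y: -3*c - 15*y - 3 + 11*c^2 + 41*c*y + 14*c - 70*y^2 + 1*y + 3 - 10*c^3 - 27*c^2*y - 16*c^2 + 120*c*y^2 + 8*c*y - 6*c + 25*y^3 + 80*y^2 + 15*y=-10*c^3 - 5*c^2 + 5*c + 25*y^3 + y^2*(120*c + 10) + y*(-27*c^2 + 49*c + 1)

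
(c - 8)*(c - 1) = c^2 - 9*c + 8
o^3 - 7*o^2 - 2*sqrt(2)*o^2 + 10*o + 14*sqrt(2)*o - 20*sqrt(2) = (o - 5)*(o - 2)*(o - 2*sqrt(2))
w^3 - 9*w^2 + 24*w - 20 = (w - 5)*(w - 2)^2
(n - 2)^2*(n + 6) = n^3 + 2*n^2 - 20*n + 24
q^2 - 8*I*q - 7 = (q - 7*I)*(q - I)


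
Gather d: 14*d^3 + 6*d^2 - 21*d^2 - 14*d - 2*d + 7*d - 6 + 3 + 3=14*d^3 - 15*d^2 - 9*d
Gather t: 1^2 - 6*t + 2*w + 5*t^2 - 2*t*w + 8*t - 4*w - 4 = 5*t^2 + t*(2 - 2*w) - 2*w - 3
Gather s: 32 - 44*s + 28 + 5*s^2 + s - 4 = 5*s^2 - 43*s + 56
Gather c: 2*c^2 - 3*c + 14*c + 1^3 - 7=2*c^2 + 11*c - 6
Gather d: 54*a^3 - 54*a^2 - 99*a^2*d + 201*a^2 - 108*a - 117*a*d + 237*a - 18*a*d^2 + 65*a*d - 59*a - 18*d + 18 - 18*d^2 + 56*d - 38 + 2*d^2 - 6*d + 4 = 54*a^3 + 147*a^2 + 70*a + d^2*(-18*a - 16) + d*(-99*a^2 - 52*a + 32) - 16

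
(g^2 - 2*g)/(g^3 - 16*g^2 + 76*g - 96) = g/(g^2 - 14*g + 48)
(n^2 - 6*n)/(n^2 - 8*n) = (n - 6)/(n - 8)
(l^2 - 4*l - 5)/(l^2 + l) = (l - 5)/l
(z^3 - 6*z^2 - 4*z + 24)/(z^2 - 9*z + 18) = (z^2 - 4)/(z - 3)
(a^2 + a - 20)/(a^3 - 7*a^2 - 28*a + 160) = 1/(a - 8)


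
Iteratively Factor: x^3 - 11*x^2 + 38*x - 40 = (x - 2)*(x^2 - 9*x + 20) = (x - 5)*(x - 2)*(x - 4)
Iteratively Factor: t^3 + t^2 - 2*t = (t - 1)*(t^2 + 2*t) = (t - 1)*(t + 2)*(t)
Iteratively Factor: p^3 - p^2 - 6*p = (p)*(p^2 - p - 6) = p*(p - 3)*(p + 2)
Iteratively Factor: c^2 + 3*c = (c + 3)*(c)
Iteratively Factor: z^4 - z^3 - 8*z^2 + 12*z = (z)*(z^3 - z^2 - 8*z + 12) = z*(z - 2)*(z^2 + z - 6) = z*(z - 2)*(z + 3)*(z - 2)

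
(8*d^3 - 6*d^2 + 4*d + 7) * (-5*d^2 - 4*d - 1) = -40*d^5 - 2*d^4 - 4*d^3 - 45*d^2 - 32*d - 7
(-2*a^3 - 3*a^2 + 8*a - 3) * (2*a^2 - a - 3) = -4*a^5 - 4*a^4 + 25*a^3 - 5*a^2 - 21*a + 9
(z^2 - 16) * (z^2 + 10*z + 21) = z^4 + 10*z^3 + 5*z^2 - 160*z - 336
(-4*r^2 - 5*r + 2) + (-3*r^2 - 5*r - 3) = -7*r^2 - 10*r - 1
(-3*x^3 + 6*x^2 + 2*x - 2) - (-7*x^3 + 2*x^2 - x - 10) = 4*x^3 + 4*x^2 + 3*x + 8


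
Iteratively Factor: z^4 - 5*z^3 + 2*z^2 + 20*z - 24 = (z + 2)*(z^3 - 7*z^2 + 16*z - 12) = (z - 2)*(z + 2)*(z^2 - 5*z + 6) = (z - 3)*(z - 2)*(z + 2)*(z - 2)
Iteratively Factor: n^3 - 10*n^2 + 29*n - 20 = (n - 1)*(n^2 - 9*n + 20) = (n - 4)*(n - 1)*(n - 5)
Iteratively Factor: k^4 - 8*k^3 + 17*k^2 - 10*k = (k - 1)*(k^3 - 7*k^2 + 10*k) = (k - 5)*(k - 1)*(k^2 - 2*k) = (k - 5)*(k - 2)*(k - 1)*(k)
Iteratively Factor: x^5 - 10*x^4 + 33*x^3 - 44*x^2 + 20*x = (x - 2)*(x^4 - 8*x^3 + 17*x^2 - 10*x) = (x - 2)^2*(x^3 - 6*x^2 + 5*x) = (x - 2)^2*(x - 1)*(x^2 - 5*x) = (x - 5)*(x - 2)^2*(x - 1)*(x)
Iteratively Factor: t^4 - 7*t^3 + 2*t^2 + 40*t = (t - 5)*(t^3 - 2*t^2 - 8*t) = (t - 5)*(t + 2)*(t^2 - 4*t) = t*(t - 5)*(t + 2)*(t - 4)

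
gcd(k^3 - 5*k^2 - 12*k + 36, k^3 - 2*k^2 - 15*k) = k + 3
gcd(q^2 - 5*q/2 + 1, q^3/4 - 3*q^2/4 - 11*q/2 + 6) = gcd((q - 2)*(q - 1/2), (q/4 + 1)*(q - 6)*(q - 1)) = 1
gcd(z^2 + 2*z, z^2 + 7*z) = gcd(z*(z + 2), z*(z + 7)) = z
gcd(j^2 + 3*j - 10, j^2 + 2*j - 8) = j - 2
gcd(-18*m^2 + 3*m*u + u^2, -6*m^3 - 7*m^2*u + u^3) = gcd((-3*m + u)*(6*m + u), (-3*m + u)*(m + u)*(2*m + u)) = -3*m + u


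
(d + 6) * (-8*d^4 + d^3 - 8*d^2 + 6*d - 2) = -8*d^5 - 47*d^4 - 2*d^3 - 42*d^2 + 34*d - 12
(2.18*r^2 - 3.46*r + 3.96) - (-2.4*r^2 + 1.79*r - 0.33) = 4.58*r^2 - 5.25*r + 4.29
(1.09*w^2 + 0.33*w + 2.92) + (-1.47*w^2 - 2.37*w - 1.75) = -0.38*w^2 - 2.04*w + 1.17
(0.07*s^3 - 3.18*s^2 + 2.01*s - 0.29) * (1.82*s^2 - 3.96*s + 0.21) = 0.1274*s^5 - 6.0648*s^4 + 16.2657*s^3 - 9.1552*s^2 + 1.5705*s - 0.0609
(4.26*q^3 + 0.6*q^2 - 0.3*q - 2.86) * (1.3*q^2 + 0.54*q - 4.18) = 5.538*q^5 + 3.0804*q^4 - 17.8728*q^3 - 6.388*q^2 - 0.2904*q + 11.9548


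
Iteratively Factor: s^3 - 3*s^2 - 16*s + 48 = (s - 4)*(s^2 + s - 12) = (s - 4)*(s - 3)*(s + 4)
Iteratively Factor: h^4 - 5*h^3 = (h)*(h^3 - 5*h^2) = h^2*(h^2 - 5*h) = h^3*(h - 5)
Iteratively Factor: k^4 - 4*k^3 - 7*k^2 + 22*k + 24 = (k - 3)*(k^3 - k^2 - 10*k - 8) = (k - 3)*(k + 2)*(k^2 - 3*k - 4) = (k - 3)*(k + 1)*(k + 2)*(k - 4)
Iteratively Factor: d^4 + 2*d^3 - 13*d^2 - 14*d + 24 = (d - 3)*(d^3 + 5*d^2 + 2*d - 8) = (d - 3)*(d + 2)*(d^2 + 3*d - 4) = (d - 3)*(d - 1)*(d + 2)*(d + 4)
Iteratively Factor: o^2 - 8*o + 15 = (o - 5)*(o - 3)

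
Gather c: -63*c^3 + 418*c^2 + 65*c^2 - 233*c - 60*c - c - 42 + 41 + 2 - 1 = -63*c^3 + 483*c^2 - 294*c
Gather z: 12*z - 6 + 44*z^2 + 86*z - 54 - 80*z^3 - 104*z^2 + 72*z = -80*z^3 - 60*z^2 + 170*z - 60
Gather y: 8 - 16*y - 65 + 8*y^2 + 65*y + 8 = 8*y^2 + 49*y - 49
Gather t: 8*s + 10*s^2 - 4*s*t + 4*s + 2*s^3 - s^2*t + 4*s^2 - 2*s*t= 2*s^3 + 14*s^2 + 12*s + t*(-s^2 - 6*s)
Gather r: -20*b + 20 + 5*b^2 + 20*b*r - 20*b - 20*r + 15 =5*b^2 - 40*b + r*(20*b - 20) + 35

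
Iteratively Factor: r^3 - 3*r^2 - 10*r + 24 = (r - 4)*(r^2 + r - 6) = (r - 4)*(r + 3)*(r - 2)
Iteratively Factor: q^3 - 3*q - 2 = (q + 1)*(q^2 - q - 2) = (q - 2)*(q + 1)*(q + 1)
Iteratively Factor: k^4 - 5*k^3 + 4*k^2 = (k - 4)*(k^3 - k^2) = (k - 4)*(k - 1)*(k^2) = k*(k - 4)*(k - 1)*(k)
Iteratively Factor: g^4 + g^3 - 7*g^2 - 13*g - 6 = (g + 1)*(g^3 - 7*g - 6) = (g - 3)*(g + 1)*(g^2 + 3*g + 2) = (g - 3)*(g + 1)*(g + 2)*(g + 1)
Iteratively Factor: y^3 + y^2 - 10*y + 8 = (y - 1)*(y^2 + 2*y - 8) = (y - 1)*(y + 4)*(y - 2)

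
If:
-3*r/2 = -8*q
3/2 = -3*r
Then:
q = -3/32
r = -1/2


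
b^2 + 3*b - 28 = (b - 4)*(b + 7)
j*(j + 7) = j^2 + 7*j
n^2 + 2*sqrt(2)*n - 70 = (n - 5*sqrt(2))*(n + 7*sqrt(2))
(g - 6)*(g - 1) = g^2 - 7*g + 6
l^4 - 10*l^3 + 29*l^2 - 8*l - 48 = (l - 4)^2*(l - 3)*(l + 1)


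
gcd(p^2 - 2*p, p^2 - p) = p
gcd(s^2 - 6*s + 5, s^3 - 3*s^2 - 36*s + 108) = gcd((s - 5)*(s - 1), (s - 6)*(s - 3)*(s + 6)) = 1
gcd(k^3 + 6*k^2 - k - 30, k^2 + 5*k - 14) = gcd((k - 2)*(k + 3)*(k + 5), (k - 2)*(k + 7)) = k - 2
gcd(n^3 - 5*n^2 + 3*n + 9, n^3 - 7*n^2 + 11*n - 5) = 1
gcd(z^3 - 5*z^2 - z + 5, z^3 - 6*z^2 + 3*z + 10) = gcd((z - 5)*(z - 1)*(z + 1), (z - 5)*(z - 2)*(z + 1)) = z^2 - 4*z - 5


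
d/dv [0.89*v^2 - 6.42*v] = 1.78*v - 6.42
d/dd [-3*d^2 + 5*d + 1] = 5 - 6*d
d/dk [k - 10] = 1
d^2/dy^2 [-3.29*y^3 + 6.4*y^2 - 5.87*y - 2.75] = 12.8 - 19.74*y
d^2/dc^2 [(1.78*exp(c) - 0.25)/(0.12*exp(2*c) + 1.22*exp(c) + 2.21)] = (0.025632*exp(4*c) - 0.274992*exp(3*c) - 2.942136*exp(2*c) - 4.906136*exp(c) + 9.367748)*exp(c)/(0.001728*exp(6*c) + 0.052704*exp(5*c) + 0.631296*exp(4*c) + 3.757112*exp(3*c) + 11.626368*exp(2*c) + 17.875806*exp(c) + 10.793861)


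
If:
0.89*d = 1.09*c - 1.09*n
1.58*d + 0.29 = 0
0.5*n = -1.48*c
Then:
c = -0.04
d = -0.18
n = 0.11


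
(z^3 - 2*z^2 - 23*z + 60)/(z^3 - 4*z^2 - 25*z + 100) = (z - 3)/(z - 5)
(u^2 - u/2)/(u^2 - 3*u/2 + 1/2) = u/(u - 1)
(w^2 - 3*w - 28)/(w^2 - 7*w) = (w + 4)/w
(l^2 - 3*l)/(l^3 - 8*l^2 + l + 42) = l/(l^2 - 5*l - 14)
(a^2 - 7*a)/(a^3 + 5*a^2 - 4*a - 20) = a*(a - 7)/(a^3 + 5*a^2 - 4*a - 20)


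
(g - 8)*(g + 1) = g^2 - 7*g - 8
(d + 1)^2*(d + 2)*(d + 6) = d^4 + 10*d^3 + 29*d^2 + 32*d + 12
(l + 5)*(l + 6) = l^2 + 11*l + 30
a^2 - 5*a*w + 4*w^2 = (a - 4*w)*(a - w)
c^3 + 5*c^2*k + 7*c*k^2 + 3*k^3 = (c + k)^2*(c + 3*k)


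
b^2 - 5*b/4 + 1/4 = (b - 1)*(b - 1/4)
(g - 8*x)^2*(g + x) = g^3 - 15*g^2*x + 48*g*x^2 + 64*x^3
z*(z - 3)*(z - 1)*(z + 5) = z^4 + z^3 - 17*z^2 + 15*z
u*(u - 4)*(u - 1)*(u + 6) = u^4 + u^3 - 26*u^2 + 24*u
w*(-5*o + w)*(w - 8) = -5*o*w^2 + 40*o*w + w^3 - 8*w^2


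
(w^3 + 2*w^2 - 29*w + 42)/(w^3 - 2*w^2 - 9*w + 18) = (w + 7)/(w + 3)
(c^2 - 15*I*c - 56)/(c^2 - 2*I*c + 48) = (c - 7*I)/(c + 6*I)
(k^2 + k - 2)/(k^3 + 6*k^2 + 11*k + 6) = (k - 1)/(k^2 + 4*k + 3)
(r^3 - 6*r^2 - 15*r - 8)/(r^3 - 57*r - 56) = (r + 1)/(r + 7)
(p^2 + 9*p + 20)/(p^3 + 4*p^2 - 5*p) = (p + 4)/(p*(p - 1))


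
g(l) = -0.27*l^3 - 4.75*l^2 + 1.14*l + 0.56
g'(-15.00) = -38.61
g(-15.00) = -174.04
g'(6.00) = -85.02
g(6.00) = -221.92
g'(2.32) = -25.26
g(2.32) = -25.73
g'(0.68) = -5.69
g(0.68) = -0.95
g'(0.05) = 0.66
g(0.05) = 0.61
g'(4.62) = -60.04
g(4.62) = -122.18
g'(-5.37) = 28.80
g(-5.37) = -100.73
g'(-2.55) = 20.10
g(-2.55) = -28.76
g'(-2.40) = 19.27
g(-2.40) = -25.80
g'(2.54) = -28.22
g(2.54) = -31.61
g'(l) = -0.81*l^2 - 9.5*l + 1.14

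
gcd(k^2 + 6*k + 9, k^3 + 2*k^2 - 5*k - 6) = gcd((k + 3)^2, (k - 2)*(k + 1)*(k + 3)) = k + 3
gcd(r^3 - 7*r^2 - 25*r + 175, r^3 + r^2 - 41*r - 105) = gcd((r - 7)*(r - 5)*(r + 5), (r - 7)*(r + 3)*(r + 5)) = r^2 - 2*r - 35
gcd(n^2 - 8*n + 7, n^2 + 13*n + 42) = 1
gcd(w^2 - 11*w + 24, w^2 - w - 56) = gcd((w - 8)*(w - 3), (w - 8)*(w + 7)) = w - 8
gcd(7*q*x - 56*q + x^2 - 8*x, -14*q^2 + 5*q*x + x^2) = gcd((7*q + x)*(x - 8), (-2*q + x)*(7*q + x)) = 7*q + x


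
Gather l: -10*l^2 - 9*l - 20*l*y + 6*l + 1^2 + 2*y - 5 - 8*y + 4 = -10*l^2 + l*(-20*y - 3) - 6*y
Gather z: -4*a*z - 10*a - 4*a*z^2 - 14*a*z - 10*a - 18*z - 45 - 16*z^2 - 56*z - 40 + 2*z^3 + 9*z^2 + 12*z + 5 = -20*a + 2*z^3 + z^2*(-4*a - 7) + z*(-18*a - 62) - 80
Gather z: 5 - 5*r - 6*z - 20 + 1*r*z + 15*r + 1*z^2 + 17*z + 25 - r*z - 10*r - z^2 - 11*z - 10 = 0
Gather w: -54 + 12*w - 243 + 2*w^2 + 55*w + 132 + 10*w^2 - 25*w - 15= 12*w^2 + 42*w - 180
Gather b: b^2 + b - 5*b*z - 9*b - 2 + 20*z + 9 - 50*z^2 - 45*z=b^2 + b*(-5*z - 8) - 50*z^2 - 25*z + 7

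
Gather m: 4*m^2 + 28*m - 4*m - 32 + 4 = 4*m^2 + 24*m - 28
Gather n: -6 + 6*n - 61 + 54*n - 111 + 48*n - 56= 108*n - 234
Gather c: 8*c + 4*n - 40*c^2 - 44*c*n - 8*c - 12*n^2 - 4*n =-40*c^2 - 44*c*n - 12*n^2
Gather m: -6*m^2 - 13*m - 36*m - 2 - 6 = -6*m^2 - 49*m - 8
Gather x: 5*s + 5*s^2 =5*s^2 + 5*s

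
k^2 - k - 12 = (k - 4)*(k + 3)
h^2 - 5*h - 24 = (h - 8)*(h + 3)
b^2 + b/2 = b*(b + 1/2)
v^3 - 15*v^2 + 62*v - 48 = (v - 8)*(v - 6)*(v - 1)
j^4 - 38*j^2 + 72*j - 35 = (j - 5)*(j - 1)^2*(j + 7)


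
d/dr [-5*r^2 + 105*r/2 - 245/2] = 105/2 - 10*r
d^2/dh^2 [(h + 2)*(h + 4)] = 2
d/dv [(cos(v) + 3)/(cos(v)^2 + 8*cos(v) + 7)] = (cos(v)^2 + 6*cos(v) + 17)*sin(v)/(cos(v)^2 + 8*cos(v) + 7)^2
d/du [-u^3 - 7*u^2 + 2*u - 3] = -3*u^2 - 14*u + 2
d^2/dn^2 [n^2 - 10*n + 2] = 2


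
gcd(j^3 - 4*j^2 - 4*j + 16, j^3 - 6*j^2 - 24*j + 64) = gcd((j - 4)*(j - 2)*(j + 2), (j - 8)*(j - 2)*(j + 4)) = j - 2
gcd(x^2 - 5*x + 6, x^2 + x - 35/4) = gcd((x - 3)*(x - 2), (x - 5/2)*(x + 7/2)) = 1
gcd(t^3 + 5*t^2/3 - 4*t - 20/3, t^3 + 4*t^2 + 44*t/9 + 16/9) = t + 2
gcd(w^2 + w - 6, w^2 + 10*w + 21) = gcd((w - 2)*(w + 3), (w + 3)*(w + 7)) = w + 3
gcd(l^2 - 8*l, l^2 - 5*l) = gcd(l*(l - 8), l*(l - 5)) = l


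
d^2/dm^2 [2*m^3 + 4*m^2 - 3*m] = 12*m + 8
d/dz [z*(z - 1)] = 2*z - 1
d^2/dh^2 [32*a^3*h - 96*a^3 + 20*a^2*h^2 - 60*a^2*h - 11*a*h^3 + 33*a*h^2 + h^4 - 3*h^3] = 40*a^2 - 66*a*h + 66*a + 12*h^2 - 18*h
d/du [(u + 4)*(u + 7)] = 2*u + 11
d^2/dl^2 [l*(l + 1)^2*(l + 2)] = 12*l^2 + 24*l + 10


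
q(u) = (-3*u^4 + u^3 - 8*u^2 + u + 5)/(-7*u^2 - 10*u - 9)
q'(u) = (14*u + 10)*(-3*u^4 + u^3 - 8*u^2 + u + 5)/(-7*u^2 - 10*u - 9)^2 + (-12*u^3 + 3*u^2 - 16*u + 1)/(-7*u^2 - 10*u - 9)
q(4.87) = 7.83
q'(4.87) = 3.48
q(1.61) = 0.70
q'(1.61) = 1.03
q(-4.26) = 12.95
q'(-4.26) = -4.37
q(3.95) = 4.97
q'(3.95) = 2.73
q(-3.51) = 9.90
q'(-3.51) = -3.75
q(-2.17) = 5.51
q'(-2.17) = -2.97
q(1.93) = 1.05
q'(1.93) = 1.21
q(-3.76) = 10.87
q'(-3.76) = -3.95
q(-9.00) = 43.34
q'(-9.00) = -8.45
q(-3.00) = 8.10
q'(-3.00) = -3.36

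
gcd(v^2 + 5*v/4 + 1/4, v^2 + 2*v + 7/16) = v + 1/4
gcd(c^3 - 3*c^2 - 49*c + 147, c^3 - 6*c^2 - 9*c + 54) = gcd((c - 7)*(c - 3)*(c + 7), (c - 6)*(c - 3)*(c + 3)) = c - 3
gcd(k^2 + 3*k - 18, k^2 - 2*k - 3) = k - 3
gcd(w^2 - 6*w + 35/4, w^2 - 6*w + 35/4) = w^2 - 6*w + 35/4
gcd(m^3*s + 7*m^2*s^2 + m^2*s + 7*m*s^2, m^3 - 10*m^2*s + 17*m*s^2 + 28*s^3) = 1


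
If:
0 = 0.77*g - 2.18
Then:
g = 2.83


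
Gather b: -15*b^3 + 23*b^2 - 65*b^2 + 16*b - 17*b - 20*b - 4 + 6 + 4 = -15*b^3 - 42*b^2 - 21*b + 6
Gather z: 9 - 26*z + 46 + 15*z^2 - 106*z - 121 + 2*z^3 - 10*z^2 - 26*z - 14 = 2*z^3 + 5*z^2 - 158*z - 80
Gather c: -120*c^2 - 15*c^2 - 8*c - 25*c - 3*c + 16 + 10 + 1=-135*c^2 - 36*c + 27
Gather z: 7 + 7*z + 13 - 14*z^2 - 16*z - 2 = -14*z^2 - 9*z + 18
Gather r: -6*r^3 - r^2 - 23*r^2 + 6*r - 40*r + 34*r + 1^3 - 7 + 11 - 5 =-6*r^3 - 24*r^2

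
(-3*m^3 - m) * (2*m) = -6*m^4 - 2*m^2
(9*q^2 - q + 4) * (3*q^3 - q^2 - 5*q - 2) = 27*q^5 - 12*q^4 - 32*q^3 - 17*q^2 - 18*q - 8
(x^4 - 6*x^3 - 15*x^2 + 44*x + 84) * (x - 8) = x^5 - 14*x^4 + 33*x^3 + 164*x^2 - 268*x - 672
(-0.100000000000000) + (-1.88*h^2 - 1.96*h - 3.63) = -1.88*h^2 - 1.96*h - 3.73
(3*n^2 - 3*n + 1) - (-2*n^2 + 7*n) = 5*n^2 - 10*n + 1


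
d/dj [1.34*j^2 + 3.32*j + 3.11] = 2.68*j + 3.32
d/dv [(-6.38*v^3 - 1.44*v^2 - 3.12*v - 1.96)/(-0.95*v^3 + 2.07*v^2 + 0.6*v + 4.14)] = (3.5527136788005e-15*v^5 - 14.5746*v^4 - 13.584*v^3 - 79.2312*v^2 - 3.8088*v - 11.7408)/(0.9025*v^6 - 3.933*v^5 + 3.1449*v^4 - 5.382*v^3 + 17.4996*v^2 + 4.968*v + 17.1396)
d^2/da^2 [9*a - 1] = 0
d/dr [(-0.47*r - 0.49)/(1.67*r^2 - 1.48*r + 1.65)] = (0.7849*r^2 + 1.6366*r - 1.5007)/(2.7889*r^4 - 4.9432*r^3 + 7.7014*r^2 - 4.884*r + 2.7225)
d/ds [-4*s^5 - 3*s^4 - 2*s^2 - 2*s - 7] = -20*s^4 - 12*s^3 - 4*s - 2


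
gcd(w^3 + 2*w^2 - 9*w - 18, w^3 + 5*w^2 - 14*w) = 1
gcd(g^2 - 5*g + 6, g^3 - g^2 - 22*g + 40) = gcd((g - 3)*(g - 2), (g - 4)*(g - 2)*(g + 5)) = g - 2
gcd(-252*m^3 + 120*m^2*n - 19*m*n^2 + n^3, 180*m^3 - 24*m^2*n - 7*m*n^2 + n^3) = 36*m^2 - 12*m*n + n^2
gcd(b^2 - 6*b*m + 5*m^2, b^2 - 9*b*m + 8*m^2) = b - m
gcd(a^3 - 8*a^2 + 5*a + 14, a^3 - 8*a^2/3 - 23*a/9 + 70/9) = a - 2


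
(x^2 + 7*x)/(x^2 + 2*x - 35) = x/(x - 5)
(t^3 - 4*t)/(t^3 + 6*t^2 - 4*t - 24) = t/(t + 6)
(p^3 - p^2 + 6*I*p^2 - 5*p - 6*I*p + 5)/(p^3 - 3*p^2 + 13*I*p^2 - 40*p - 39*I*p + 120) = (p^2 + p*(-1 + I) - I)/(p^2 + p*(-3 + 8*I) - 24*I)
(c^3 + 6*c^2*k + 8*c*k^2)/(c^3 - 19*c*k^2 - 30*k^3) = c*(c + 4*k)/(c^2 - 2*c*k - 15*k^2)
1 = 1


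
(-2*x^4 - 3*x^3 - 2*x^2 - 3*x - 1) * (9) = -18*x^4 - 27*x^3 - 18*x^2 - 27*x - 9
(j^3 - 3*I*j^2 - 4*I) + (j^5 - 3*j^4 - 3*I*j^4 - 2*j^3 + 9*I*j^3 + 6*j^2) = j^5 - 3*j^4 - 3*I*j^4 - j^3 + 9*I*j^3 + 6*j^2 - 3*I*j^2 - 4*I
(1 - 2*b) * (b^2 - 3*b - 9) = -2*b^3 + 7*b^2 + 15*b - 9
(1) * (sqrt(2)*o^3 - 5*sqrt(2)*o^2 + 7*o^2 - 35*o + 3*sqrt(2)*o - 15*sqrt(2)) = sqrt(2)*o^3 - 5*sqrt(2)*o^2 + 7*o^2 - 35*o + 3*sqrt(2)*o - 15*sqrt(2)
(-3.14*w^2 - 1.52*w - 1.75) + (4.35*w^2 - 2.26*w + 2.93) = 1.21*w^2 - 3.78*w + 1.18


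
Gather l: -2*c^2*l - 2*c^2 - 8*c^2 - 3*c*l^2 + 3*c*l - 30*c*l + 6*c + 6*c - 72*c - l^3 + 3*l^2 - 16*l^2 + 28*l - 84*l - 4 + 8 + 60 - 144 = -10*c^2 - 60*c - l^3 + l^2*(-3*c - 13) + l*(-2*c^2 - 27*c - 56) - 80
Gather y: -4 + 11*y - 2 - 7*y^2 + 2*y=-7*y^2 + 13*y - 6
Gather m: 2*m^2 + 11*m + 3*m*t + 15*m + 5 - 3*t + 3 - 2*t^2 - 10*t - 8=2*m^2 + m*(3*t + 26) - 2*t^2 - 13*t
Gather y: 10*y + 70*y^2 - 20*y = 70*y^2 - 10*y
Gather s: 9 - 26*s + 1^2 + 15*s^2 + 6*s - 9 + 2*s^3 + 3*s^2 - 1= 2*s^3 + 18*s^2 - 20*s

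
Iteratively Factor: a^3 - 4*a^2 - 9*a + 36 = (a + 3)*(a^2 - 7*a + 12) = (a - 3)*(a + 3)*(a - 4)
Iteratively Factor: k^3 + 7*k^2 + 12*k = (k)*(k^2 + 7*k + 12) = k*(k + 4)*(k + 3)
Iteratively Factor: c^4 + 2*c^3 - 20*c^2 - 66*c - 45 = (c + 3)*(c^3 - c^2 - 17*c - 15) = (c + 1)*(c + 3)*(c^2 - 2*c - 15) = (c + 1)*(c + 3)^2*(c - 5)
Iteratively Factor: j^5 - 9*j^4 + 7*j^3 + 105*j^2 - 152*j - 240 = (j + 1)*(j^4 - 10*j^3 + 17*j^2 + 88*j - 240) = (j + 1)*(j + 3)*(j^3 - 13*j^2 + 56*j - 80) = (j - 4)*(j + 1)*(j + 3)*(j^2 - 9*j + 20) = (j - 5)*(j - 4)*(j + 1)*(j + 3)*(j - 4)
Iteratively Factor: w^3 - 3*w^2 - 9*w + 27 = (w - 3)*(w^2 - 9) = (w - 3)*(w + 3)*(w - 3)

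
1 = 1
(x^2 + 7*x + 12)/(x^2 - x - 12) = (x + 4)/(x - 4)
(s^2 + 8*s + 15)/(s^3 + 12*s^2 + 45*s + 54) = (s + 5)/(s^2 + 9*s + 18)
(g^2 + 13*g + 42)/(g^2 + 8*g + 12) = (g + 7)/(g + 2)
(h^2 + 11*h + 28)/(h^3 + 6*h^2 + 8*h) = (h + 7)/(h*(h + 2))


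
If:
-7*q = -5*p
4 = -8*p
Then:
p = -1/2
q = -5/14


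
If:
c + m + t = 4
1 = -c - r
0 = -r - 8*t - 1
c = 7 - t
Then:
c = 56/9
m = -3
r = -65/9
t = 7/9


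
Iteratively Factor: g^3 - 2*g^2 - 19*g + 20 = (g + 4)*(g^2 - 6*g + 5) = (g - 1)*(g + 4)*(g - 5)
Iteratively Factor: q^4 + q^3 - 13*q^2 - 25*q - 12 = (q + 3)*(q^3 - 2*q^2 - 7*q - 4) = (q + 1)*(q + 3)*(q^2 - 3*q - 4) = (q - 4)*(q + 1)*(q + 3)*(q + 1)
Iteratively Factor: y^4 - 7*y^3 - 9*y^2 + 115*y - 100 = (y - 1)*(y^3 - 6*y^2 - 15*y + 100) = (y - 5)*(y - 1)*(y^2 - y - 20) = (y - 5)^2*(y - 1)*(y + 4)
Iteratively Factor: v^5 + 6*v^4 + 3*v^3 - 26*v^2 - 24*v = (v + 1)*(v^4 + 5*v^3 - 2*v^2 - 24*v) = (v - 2)*(v + 1)*(v^3 + 7*v^2 + 12*v) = (v - 2)*(v + 1)*(v + 4)*(v^2 + 3*v) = (v - 2)*(v + 1)*(v + 3)*(v + 4)*(v)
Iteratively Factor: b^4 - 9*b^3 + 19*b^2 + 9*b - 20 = (b - 4)*(b^3 - 5*b^2 - b + 5) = (b - 5)*(b - 4)*(b^2 - 1) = (b - 5)*(b - 4)*(b + 1)*(b - 1)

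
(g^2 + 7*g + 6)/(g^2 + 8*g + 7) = (g + 6)/(g + 7)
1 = 1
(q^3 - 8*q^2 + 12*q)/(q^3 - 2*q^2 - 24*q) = (q - 2)/(q + 4)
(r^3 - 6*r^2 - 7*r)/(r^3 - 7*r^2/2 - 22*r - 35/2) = 2*r/(2*r + 5)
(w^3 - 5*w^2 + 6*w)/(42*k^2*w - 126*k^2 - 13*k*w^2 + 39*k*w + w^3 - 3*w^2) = w*(w - 2)/(42*k^2 - 13*k*w + w^2)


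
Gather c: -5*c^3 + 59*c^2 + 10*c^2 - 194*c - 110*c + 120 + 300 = -5*c^3 + 69*c^2 - 304*c + 420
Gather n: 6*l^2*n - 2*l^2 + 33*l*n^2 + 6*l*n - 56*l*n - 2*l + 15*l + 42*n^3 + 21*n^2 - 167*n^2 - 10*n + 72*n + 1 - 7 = -2*l^2 + 13*l + 42*n^3 + n^2*(33*l - 146) + n*(6*l^2 - 50*l + 62) - 6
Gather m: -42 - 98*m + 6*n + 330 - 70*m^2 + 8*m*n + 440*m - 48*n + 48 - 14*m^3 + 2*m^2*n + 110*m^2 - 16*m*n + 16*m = -14*m^3 + m^2*(2*n + 40) + m*(358 - 8*n) - 42*n + 336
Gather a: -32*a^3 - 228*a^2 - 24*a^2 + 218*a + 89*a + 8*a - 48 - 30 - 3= -32*a^3 - 252*a^2 + 315*a - 81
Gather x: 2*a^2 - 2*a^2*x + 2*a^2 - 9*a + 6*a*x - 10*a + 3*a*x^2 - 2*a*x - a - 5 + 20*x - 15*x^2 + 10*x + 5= 4*a^2 - 20*a + x^2*(3*a - 15) + x*(-2*a^2 + 4*a + 30)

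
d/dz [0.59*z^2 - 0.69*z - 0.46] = 1.18*z - 0.69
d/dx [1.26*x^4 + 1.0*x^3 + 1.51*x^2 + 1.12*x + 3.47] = 5.04*x^3 + 3.0*x^2 + 3.02*x + 1.12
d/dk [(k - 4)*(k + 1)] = 2*k - 3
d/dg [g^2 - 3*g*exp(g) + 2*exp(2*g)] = -3*g*exp(g) + 2*g + 4*exp(2*g) - 3*exp(g)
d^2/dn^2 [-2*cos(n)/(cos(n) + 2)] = 4*(sin(n)^2 + 2*cos(n) + 1)/(cos(n) + 2)^3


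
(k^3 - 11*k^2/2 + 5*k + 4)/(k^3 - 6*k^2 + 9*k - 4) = (k^2 - 3*k/2 - 1)/(k^2 - 2*k + 1)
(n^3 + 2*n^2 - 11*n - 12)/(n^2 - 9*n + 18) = (n^2 + 5*n + 4)/(n - 6)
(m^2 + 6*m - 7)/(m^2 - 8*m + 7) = (m + 7)/(m - 7)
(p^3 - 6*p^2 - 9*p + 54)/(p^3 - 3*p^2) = 1 - 3/p - 18/p^2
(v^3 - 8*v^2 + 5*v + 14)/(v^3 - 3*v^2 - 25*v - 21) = (v - 2)/(v + 3)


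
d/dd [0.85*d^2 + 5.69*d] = 1.7*d + 5.69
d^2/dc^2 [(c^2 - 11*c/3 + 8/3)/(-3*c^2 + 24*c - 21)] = -26/(9*c^3 - 189*c^2 + 1323*c - 3087)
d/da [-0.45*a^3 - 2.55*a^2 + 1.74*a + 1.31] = -1.35*a^2 - 5.1*a + 1.74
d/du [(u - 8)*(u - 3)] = 2*u - 11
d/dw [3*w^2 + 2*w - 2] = 6*w + 2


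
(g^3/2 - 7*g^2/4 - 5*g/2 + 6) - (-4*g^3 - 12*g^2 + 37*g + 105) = 9*g^3/2 + 41*g^2/4 - 79*g/2 - 99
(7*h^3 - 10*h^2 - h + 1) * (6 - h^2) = -7*h^5 + 10*h^4 + 43*h^3 - 61*h^2 - 6*h + 6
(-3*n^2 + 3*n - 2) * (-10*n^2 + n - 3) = 30*n^4 - 33*n^3 + 32*n^2 - 11*n + 6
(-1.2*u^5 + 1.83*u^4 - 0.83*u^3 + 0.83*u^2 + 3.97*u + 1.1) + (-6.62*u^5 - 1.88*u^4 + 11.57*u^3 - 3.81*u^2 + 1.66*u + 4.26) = -7.82*u^5 - 0.0499999999999998*u^4 + 10.74*u^3 - 2.98*u^2 + 5.63*u + 5.36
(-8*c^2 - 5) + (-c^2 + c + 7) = -9*c^2 + c + 2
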